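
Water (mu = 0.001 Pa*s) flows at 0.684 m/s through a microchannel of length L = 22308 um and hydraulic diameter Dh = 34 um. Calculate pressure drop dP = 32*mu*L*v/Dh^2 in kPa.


Step 1: Convert to SI: L = 22308e-6 m, Dh = 34e-6 m
Step 2: dP = 32 * 0.001 * 22308e-6 * 0.684 / (34e-6)^2
Step 3: dP = 422385.38 Pa
Step 4: Convert to kPa: dP = 422.39 kPa


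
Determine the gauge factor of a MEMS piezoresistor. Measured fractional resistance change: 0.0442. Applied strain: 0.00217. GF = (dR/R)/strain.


Step 1: Identify values.
dR/R = 0.0442, strain = 0.00217
Step 2: GF = (dR/R) / strain = 0.0442 / 0.00217
GF = 20.4


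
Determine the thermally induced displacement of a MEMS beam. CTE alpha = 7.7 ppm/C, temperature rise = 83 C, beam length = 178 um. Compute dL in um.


Step 1: Convert CTE: alpha = 7.7 ppm/C = 7.7e-6 /C
Step 2: dL = 7.7e-6 * 83 * 178
dL = 0.1138 um


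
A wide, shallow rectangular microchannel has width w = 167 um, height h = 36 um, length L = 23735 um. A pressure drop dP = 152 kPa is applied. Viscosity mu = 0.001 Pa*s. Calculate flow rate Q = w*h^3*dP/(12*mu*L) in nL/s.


Step 1: Convert all dimensions to SI (meters).
w = 167e-6 m, h = 36e-6 m, L = 23735e-6 m, dP = 152e3 Pa
Step 2: Q = w * h^3 * dP / (12 * mu * L)
Q = 167e-6 * (36e-6)^3 * 152e3 / (12 * 0.001 * 23735e-6) = 4.15812058e-09 m^3/s
Step 3: Convert Q from m^3/s to nL/s (1 m^3 = 1e12 nL, so multiply by 1e12).
Q = 4158.121 nL/s


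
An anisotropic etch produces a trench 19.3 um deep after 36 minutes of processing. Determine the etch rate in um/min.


Step 1: Etch rate = depth / time
Step 2: rate = 19.3 / 36
rate = 0.536 um/min


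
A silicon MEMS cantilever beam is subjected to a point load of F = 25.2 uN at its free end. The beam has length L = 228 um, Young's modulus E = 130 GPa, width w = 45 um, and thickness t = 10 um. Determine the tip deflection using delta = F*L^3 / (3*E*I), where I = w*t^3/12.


Step 1: Calculate the second moment of area.
I = w * t^3 / 12 = 45 * 10^3 / 12 = 3750.0 um^4
Step 2: Convert E to consistent units (1 GPa = 1000 uN/um^2).
E = 130 GPa = 130000 uN/um^2
Step 3: Calculate tip deflection.
delta = F * L^3 / (3 * E * I)
delta = 25.2 * 228^3 / (3 * 130000 * 3750.0)
delta = 0.2042 um


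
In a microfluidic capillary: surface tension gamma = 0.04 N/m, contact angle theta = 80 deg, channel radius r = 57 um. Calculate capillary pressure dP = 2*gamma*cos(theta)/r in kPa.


Step 1: cos(80 deg) = 0.1736
Step 2: Convert r to m: r = 57e-6 m
Step 3: dP = 2 * 0.04 * 0.1736 / 57e-6 = 243.6 Pa
Step 4: Convert Pa to kPa (divide by 1000).
dP = 0.24 kPa


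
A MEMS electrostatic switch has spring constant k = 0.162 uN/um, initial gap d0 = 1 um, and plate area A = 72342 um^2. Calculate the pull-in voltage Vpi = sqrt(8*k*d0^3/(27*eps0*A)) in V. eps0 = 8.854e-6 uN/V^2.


Step 1: Compute numerator: 8 * k * d0^3 = 8 * 0.162 * 1^3 = 1.296
Step 2: Compute denominator: 27 * eps0 * A = 27 * 8.854e-6 * 72342 = 17.293934
Step 3: Vpi = sqrt(1.296 / 17.293934)
Vpi = 0.27 V


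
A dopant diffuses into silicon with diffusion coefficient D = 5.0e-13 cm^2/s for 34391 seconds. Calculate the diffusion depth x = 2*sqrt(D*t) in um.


Step 1: Compute D*t = 5.0e-13 * 34391 = 1.71955e-08 cm^2
Step 2: sqrt(D*t) = 1.31132e-04 cm
Step 3: x = 2 * 1.31132e-04 cm = 2.62264e-04 cm
Step 4: Convert to um (1 cm = 1e4 um): x = 2.623 um


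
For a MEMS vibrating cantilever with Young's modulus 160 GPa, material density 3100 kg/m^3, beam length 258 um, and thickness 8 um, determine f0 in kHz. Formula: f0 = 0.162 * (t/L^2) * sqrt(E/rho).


Step 1: Convert units to SI.
t_SI = 8e-6 m, L_SI = 258e-6 m
Step 2: Calculate sqrt(E/rho).
sqrt(160e9 / 3100) = 7184.21 m/s
Step 3: Compute f0.
f0 = 0.162 * 8e-6 / (258e-6)^2 * 7184.21 = 139876.5 Hz = 139.88 kHz


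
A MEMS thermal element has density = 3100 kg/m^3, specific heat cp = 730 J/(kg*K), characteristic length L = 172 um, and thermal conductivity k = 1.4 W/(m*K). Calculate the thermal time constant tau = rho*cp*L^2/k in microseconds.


Step 1: Convert L to m: L = 172e-6 m
Step 2: L^2 = (172e-6)^2 = 2.9584e-08 m^2
Step 3: tau = 3100 * 730 * 2.9584e-08 / 1.4 = 4.782042286e-02 s
Step 4: Convert to microseconds (multiply by 1e6).
tau = 47820.423 us


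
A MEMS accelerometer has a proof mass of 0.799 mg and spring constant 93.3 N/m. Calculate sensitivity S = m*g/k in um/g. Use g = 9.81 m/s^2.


Step 1: Convert mass: m = 0.799 mg = 7.99e-07 kg
Step 2: S = m * g / k = 7.99e-07 * 9.81 / 93.3
Step 3: S = 8.40e-08 m/g
Step 4: Convert to um/g: S = 0.084 um/g


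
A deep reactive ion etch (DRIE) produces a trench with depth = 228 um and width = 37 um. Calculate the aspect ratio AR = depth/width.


Step 1: AR = depth / width
Step 2: AR = 228 / 37
AR = 6.2


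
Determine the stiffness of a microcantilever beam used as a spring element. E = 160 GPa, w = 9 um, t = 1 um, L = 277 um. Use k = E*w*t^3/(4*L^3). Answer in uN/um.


Step 1: Convert E to consistent units (1 GPa = 1000 uN/um^2).
E = 160 GPa = 160000 uN/um^2
Step 2: Compute t^3 = 1^3 = 1
Step 3: Compute L^3 = 277^3 = 21253933
Step 4: k = 160000 * 9 * 1 / (4 * 21253933)
k = 0.0169 uN/um


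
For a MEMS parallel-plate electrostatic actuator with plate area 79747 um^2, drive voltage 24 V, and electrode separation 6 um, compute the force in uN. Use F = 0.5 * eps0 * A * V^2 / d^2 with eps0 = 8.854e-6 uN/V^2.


Step 1: Identify parameters.
eps0 = 8.854e-6 uN/V^2, A = 79747 um^2, V = 24 V, d = 6 um
Step 2: Compute V^2 = 24^2 = 576
Step 3: Compute d^2 = 6^2 = 36
Step 4: F = 0.5 * 8.854e-6 * 79747 * 576 / 36
F = 5.649 uN


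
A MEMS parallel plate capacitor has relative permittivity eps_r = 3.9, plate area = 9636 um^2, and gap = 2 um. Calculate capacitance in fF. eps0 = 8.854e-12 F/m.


Step 1: Convert area to m^2: A = 9636e-12 m^2
Step 2: Convert gap to m: d = 2e-6 m
Step 3: C = eps0 * eps_r * A / d
C = 8.854e-12 * 3.9 * 9636e-12 / 2e-6
Step 4: Convert to fF (multiply by 1e15).
C = 166.37 fF


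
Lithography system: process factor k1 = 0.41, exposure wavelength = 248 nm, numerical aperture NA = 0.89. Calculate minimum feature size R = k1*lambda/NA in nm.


Step 1: Identify values: k1 = 0.41, lambda = 248 nm, NA = 0.89
Step 2: R = k1 * lambda / NA
R = 0.41 * 248 / 0.89
R = 114.2 nm


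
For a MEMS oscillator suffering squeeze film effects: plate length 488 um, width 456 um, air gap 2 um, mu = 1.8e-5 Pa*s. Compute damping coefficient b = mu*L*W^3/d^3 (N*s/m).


Step 1: Convert to SI.
L = 488e-6 m, W = 456e-6 m, d = 2e-6 m
Step 2: W^3 = (456e-6)^3 = 9.48e-11 m^3
Step 3: d^3 = (2e-6)^3 = 8.00e-18 m^3
Step 4: b = 1.8e-5 * 488e-6 * 9.48e-11 / 8.00e-18
b = 1.04e-01 N*s/m


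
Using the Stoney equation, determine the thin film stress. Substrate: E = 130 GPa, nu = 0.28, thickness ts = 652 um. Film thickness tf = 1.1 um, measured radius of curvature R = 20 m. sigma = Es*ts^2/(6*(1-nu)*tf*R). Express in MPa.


Step 1: Compute numerator: Es * ts^2 = 130 * 652^2 = 55263520 (GPa*um^2)
Step 2: Compute denominator (R in um): 6*(1-nu)*tf*R = 6*0.72*1.1*20e6 = 95040000.0 (um^2)
Step 3: sigma (GPa) = 55263520 / 95040000.0 = 5.81476e-01 GPa
Step 4: Convert to MPa (x1000): sigma = 581.5 MPa


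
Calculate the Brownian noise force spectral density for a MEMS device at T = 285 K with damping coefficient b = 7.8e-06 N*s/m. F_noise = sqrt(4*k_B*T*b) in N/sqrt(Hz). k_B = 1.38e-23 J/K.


Step 1: Compute 4 * k_B * T * b
= 4 * 1.38e-23 * 285 * 7.8e-06
= 1.2271e-25 N^2/Hz
Step 2: F_noise = sqrt(1.2271e-25)
F_noise = 3.50e-13 N/sqrt(Hz)


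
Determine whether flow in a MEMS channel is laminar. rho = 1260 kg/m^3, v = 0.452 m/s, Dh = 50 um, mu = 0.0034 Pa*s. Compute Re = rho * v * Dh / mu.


Step 1: Convert Dh to meters: Dh = 50e-6 m
Step 2: Re = rho * v * Dh / mu
Re = 1260 * 0.452 * 50e-6 / 0.0034
Re = 8.375
Since Re = 8.375 is below ~2300, the flow is laminar.


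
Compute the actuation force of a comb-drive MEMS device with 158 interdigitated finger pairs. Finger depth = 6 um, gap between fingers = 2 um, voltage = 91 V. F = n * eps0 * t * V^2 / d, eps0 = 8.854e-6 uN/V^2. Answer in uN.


Step 1: Parameters: n=158, eps0=8.854e-6 uN/V^2, t=6 um, V=91 V, d=2 um
Step 2: V^2 = 8281
Step 3: F = 158 * 8.854e-6 * 6 * 8281 / 2
F = 34.754 uN


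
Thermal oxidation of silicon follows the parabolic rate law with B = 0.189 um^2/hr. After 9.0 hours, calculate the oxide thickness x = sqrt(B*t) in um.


Step 1: Compute B*t = 0.189 * 9.0 = 1.701
Step 2: x = sqrt(1.701)
x = 1.304 um


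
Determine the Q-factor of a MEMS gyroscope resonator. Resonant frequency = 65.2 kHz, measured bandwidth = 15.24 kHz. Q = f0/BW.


Step 1: Q = f0 / bandwidth
Step 2: Q = 65.2 / 15.24
Q = 4.3


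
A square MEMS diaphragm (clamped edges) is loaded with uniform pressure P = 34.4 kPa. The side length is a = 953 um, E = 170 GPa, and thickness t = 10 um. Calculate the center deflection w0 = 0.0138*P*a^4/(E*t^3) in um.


Step 1: Convert pressure to compatible units (E is in GPa, so P in GPa).
P = 34.4 kPa = 34.4e-6 GPa
Step 2: Compute numerator: 0.0138 * P * a^4.
a^4 = 953^4 = 824843587681
numerator = 0.0138 * 34.4e-6 * 824843587681 = 3.915697e+05
Step 3: Compute denominator: E * t^3 = 170 * 10^3 = 170000
Step 4: w0 = numerator / denominator = 3.915697e+05 / 170000 = 2.3034 um


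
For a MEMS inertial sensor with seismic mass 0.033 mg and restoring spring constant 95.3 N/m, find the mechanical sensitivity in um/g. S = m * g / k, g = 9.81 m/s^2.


Step 1: Convert mass: m = 0.033 mg = 3.30e-08 kg
Step 2: S = m * g / k = 3.30e-08 * 9.81 / 95.3
Step 3: S = 3.40e-09 m/g
Step 4: Convert to um/g: S = 0.003 um/g


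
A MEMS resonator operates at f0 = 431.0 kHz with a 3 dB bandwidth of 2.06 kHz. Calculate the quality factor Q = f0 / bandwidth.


Step 1: Q = f0 / bandwidth
Step 2: Q = 431.0 / 2.06
Q = 209.2


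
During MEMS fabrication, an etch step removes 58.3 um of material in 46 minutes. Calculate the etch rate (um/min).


Step 1: Etch rate = depth / time
Step 2: rate = 58.3 / 46
rate = 1.267 um/min


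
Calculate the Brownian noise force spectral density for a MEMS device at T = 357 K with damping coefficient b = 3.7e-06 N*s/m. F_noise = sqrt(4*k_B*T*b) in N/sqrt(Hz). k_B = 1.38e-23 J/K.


Step 1: Compute 4 * k_B * T * b
= 4 * 1.38e-23 * 357 * 3.7e-06
= 7.2914e-26 N^2/Hz
Step 2: F_noise = sqrt(7.2914e-26)
F_noise = 2.70e-13 N/sqrt(Hz)


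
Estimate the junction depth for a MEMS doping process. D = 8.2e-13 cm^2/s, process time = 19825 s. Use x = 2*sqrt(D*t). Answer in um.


Step 1: Compute D*t = 8.2e-13 * 19825 = 1.62565e-08 cm^2
Step 2: sqrt(D*t) = 1.275e-04 cm
Step 3: x = 2 * 1.275e-04 cm = 2.55e-04 cm
Step 4: Convert to um (1 cm = 1e4 um): x = 2.55 um


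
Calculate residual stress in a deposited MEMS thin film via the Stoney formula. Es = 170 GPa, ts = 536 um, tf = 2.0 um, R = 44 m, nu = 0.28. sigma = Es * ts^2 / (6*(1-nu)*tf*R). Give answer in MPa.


Step 1: Compute numerator: Es * ts^2 = 170 * 536^2 = 48840320 (GPa*um^2)
Step 2: Compute denominator (R in um): 6*(1-nu)*tf*R = 6*0.72*2.0*44e6 = 380160000.0 (um^2)
Step 3: sigma (GPa) = 48840320 / 380160000.0 = 1.28473e-01 GPa
Step 4: Convert to MPa (x1000): sigma = 128.5 MPa


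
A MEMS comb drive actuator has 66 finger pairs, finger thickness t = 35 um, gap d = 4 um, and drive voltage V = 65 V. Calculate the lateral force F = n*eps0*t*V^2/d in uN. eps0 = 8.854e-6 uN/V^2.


Step 1: Parameters: n=66, eps0=8.854e-6 uN/V^2, t=35 um, V=65 V, d=4 um
Step 2: V^2 = 4225
Step 3: F = 66 * 8.854e-6 * 35 * 4225 / 4
F = 21.603 uN


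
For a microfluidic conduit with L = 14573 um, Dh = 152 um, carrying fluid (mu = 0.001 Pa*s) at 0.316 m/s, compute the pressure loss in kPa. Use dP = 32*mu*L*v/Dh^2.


Step 1: Convert to SI: L = 14573e-6 m, Dh = 152e-6 m
Step 2: dP = 32 * 0.001 * 14573e-6 * 0.316 / (152e-6)^2
Step 3: dP = 6378.21 Pa
Step 4: Convert to kPa: dP = 6.38 kPa


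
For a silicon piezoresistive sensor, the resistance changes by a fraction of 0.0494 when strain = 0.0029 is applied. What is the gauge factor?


Step 1: Identify values.
dR/R = 0.0494, strain = 0.0029
Step 2: GF = (dR/R) / strain = 0.0494 / 0.0029
GF = 17.0


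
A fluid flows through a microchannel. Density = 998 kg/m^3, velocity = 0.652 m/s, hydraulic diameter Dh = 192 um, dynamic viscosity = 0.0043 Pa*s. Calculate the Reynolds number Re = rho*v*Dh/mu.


Step 1: Convert Dh to meters: Dh = 192e-6 m
Step 2: Re = rho * v * Dh / mu
Re = 998 * 0.652 * 192e-6 / 0.0043
Re = 29.054


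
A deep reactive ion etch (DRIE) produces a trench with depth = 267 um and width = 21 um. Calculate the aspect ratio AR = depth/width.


Step 1: AR = depth / width
Step 2: AR = 267 / 21
AR = 12.7


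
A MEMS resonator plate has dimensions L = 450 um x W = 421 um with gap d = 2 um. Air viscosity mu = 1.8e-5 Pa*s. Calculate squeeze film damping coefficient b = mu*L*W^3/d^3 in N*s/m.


Step 1: Convert to SI.
L = 450e-6 m, W = 421e-6 m, d = 2e-6 m
Step 2: W^3 = (421e-6)^3 = 7.46e-11 m^3
Step 3: d^3 = (2e-6)^3 = 8.00e-18 m^3
Step 4: b = 1.8e-5 * 450e-6 * 7.46e-11 / 8.00e-18
b = 7.56e-02 N*s/m


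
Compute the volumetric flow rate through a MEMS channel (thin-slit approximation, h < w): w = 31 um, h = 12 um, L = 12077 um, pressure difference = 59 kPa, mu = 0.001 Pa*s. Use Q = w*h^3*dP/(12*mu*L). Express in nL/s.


Step 1: Convert all dimensions to SI (meters).
w = 31e-6 m, h = 12e-6 m, L = 12077e-6 m, dP = 59e3 Pa
Step 2: Q = w * h^3 * dP / (12 * mu * L)
Q = 31e-6 * (12e-6)^3 * 59e3 / (12 * 0.001 * 12077e-6) = 2.180806e-11 m^3/s
Step 3: Convert Q from m^3/s to nL/s (1 m^3 = 1e12 nL, so multiply by 1e12).
Q = 21.808 nL/s


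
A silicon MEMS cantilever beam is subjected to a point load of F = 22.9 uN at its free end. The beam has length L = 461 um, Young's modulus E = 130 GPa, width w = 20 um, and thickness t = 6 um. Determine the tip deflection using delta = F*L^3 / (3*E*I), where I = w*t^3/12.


Step 1: Calculate the second moment of area.
I = w * t^3 / 12 = 20 * 6^3 / 12 = 360.0 um^4
Step 2: Convert E to consistent units (1 GPa = 1000 uN/um^2).
E = 130 GPa = 130000 uN/um^2
Step 3: Calculate tip deflection.
delta = F * L^3 / (3 * E * I)
delta = 22.9 * 461^3 / (3 * 130000 * 360.0)
delta = 15.9798 um


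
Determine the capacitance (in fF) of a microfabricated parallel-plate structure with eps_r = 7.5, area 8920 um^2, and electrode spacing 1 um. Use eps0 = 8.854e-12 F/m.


Step 1: Convert area to m^2: A = 8920e-12 m^2
Step 2: Convert gap to m: d = 1e-6 m
Step 3: C = eps0 * eps_r * A / d
C = 8.854e-12 * 7.5 * 8920e-12 / 1e-6
Step 4: Convert to fF (multiply by 1e15).
C = 592.33 fF


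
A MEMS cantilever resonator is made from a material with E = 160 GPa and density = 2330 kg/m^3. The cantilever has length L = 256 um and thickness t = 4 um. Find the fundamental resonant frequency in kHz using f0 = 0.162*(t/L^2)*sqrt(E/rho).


Step 1: Convert units to SI.
t_SI = 4e-6 m, L_SI = 256e-6 m
Step 2: Calculate sqrt(E/rho).
sqrt(160e9 / 2330) = 8286.71 m/s
Step 3: Compute f0.
f0 = 0.162 * 4e-6 / (256e-6)^2 * 8286.71 = 81936.5 Hz = 81.94 kHz


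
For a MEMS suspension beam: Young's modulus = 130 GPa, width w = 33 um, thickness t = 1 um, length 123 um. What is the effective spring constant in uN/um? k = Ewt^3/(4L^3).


Step 1: Convert E to consistent units (1 GPa = 1000 uN/um^2).
E = 130 GPa = 130000 uN/um^2
Step 2: Compute t^3 = 1^3 = 1
Step 3: Compute L^3 = 123^3 = 1860867
Step 4: k = 130000 * 33 * 1 / (4 * 1860867)
k = 0.5763 uN/um


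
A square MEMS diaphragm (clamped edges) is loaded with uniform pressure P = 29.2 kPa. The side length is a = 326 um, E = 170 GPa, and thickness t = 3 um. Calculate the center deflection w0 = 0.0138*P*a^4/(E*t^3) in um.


Step 1: Convert pressure to compatible units (E is in GPa, so P in GPa).
P = 29.2 kPa = 29.2e-6 GPa
Step 2: Compute numerator: 0.0138 * P * a^4.
a^4 = 326^4 = 11294588176
numerator = 0.0138 * 29.2e-6 * 11294588176 = 4.55127e+03
Step 3: Compute denominator: E * t^3 = 170 * 3^3 = 4590
Step 4: w0 = numerator / denominator = 4.55127e+03 / 4590 = 0.9916 um


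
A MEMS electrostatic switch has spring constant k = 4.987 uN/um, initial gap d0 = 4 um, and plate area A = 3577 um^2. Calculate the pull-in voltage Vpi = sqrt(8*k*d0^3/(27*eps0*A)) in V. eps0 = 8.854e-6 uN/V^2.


Step 1: Compute numerator: 8 * k * d0^3 = 8 * 4.987 * 4^3 = 2553.344
Step 2: Compute denominator: 27 * eps0 * A = 27 * 8.854e-6 * 3577 = 0.85511
Step 3: Vpi = sqrt(2553.344 / 0.85511)
Vpi = 54.64 V


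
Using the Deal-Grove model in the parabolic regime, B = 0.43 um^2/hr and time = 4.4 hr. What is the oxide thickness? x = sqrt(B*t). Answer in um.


Step 1: Compute B*t = 0.43 * 4.4 = 1.892
Step 2: x = sqrt(1.892)
x = 1.375 um


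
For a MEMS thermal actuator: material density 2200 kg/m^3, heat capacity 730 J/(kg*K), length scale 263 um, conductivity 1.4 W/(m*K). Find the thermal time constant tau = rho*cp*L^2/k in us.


Step 1: Convert L to m: L = 263e-6 m
Step 2: L^2 = (263e-6)^2 = 6.9169e-08 m^2
Step 3: tau = 2200 * 730 * 6.9169e-08 / 1.4 = 7.934672429e-02 s
Step 4: Convert to microseconds (multiply by 1e6).
tau = 79346.724 us


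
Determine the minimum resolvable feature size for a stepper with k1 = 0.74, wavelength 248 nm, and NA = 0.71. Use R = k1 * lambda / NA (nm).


Step 1: Identify values: k1 = 0.74, lambda = 248 nm, NA = 0.71
Step 2: R = k1 * lambda / NA
R = 0.74 * 248 / 0.71
R = 258.5 nm


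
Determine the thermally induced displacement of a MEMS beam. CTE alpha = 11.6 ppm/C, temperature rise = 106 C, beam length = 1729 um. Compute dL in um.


Step 1: Convert CTE: alpha = 11.6 ppm/C = 11.6e-6 /C
Step 2: dL = 11.6e-6 * 106 * 1729
dL = 2.126 um


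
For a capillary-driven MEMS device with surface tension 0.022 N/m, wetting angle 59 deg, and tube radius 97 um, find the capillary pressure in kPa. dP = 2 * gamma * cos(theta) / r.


Step 1: cos(59 deg) = 0.515
Step 2: Convert r to m: r = 97e-6 m
Step 3: dP = 2 * 0.022 * 0.515 / 97e-6 = 233.6 Pa
Step 4: Convert Pa to kPa (divide by 1000).
dP = 0.23 kPa


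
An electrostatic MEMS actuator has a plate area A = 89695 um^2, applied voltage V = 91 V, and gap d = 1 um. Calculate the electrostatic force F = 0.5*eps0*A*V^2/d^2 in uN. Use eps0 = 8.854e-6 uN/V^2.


Step 1: Identify parameters.
eps0 = 8.854e-6 uN/V^2, A = 89695 um^2, V = 91 V, d = 1 um
Step 2: Compute V^2 = 91^2 = 8281
Step 3: Compute d^2 = 1^2 = 1
Step 4: F = 0.5 * 8.854e-6 * 89695 * 8281 / 1
F = 3288.218 uN


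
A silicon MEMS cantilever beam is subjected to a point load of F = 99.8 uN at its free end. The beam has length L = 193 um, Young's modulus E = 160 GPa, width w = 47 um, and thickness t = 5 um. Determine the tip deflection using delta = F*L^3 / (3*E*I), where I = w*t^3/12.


Step 1: Calculate the second moment of area.
I = w * t^3 / 12 = 47 * 5^3 / 12 = 489.5833 um^4
Step 2: Convert E to consistent units (1 GPa = 1000 uN/um^2).
E = 160 GPa = 160000 uN/um^2
Step 3: Calculate tip deflection.
delta = F * L^3 / (3 * E * I)
delta = 99.8 * 193^3 / (3 * 160000 * 489.5833)
delta = 3.0531 um


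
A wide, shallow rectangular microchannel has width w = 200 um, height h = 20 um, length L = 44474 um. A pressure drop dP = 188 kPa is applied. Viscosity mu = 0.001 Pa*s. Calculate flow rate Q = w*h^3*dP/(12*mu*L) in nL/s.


Step 1: Convert all dimensions to SI (meters).
w = 200e-6 m, h = 20e-6 m, L = 44474e-6 m, dP = 188e3 Pa
Step 2: Q = w * h^3 * dP / (12 * mu * L)
Q = 200e-6 * (20e-6)^3 * 188e3 / (12 * 0.001 * 44474e-6) = 5.6362519e-10 m^3/s
Step 3: Convert Q from m^3/s to nL/s (1 m^3 = 1e12 nL, so multiply by 1e12).
Q = 563.625 nL/s


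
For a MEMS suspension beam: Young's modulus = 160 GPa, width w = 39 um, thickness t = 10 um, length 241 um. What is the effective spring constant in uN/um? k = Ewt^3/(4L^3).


Step 1: Convert E to consistent units (1 GPa = 1000 uN/um^2).
E = 160 GPa = 160000 uN/um^2
Step 2: Compute t^3 = 10^3 = 1000
Step 3: Compute L^3 = 241^3 = 13997521
Step 4: k = 160000 * 39 * 1000 / (4 * 13997521)
k = 111.4483 uN/um


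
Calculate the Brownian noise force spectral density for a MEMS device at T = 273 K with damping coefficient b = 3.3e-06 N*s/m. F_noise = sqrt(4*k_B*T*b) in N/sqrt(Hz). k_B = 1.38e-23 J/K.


Step 1: Compute 4 * k_B * T * b
= 4 * 1.38e-23 * 273 * 3.3e-06
= 4.9730e-26 N^2/Hz
Step 2: F_noise = sqrt(4.9730e-26)
F_noise = 2.23e-13 N/sqrt(Hz)


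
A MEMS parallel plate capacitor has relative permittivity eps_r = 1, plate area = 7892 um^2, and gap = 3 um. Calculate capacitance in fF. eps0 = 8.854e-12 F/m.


Step 1: Convert area to m^2: A = 7892e-12 m^2
Step 2: Convert gap to m: d = 3e-6 m
Step 3: C = eps0 * eps_r * A / d
C = 8.854e-12 * 1 * 7892e-12 / 3e-6
Step 4: Convert to fF (multiply by 1e15).
C = 23.29 fF


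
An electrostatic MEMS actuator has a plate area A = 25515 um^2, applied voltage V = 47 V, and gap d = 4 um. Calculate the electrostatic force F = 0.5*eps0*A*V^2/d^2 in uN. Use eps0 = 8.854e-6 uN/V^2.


Step 1: Identify parameters.
eps0 = 8.854e-6 uN/V^2, A = 25515 um^2, V = 47 V, d = 4 um
Step 2: Compute V^2 = 47^2 = 2209
Step 3: Compute d^2 = 4^2 = 16
Step 4: F = 0.5 * 8.854e-6 * 25515 * 2209 / 16
F = 15.595 uN


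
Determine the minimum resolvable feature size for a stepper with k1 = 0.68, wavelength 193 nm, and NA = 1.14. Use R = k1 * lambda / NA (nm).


Step 1: Identify values: k1 = 0.68, lambda = 193 nm, NA = 1.14
Step 2: R = k1 * lambda / NA
R = 0.68 * 193 / 1.14
R = 115.1 nm


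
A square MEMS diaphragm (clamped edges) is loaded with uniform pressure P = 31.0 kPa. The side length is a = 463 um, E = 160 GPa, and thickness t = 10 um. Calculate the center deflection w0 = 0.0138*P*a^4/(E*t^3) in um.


Step 1: Convert pressure to compatible units (E is in GPa, so P in GPa).
P = 31.0 kPa = 31.0e-6 GPa
Step 2: Compute numerator: 0.0138 * P * a^4.
a^4 = 463^4 = 45954068161
numerator = 0.0138 * 31.0e-6 * 45954068161 = 1.96592e+04
Step 3: Compute denominator: E * t^3 = 160 * 10^3 = 160000
Step 4: w0 = numerator / denominator = 1.96592e+04 / 160000 = 0.1229 um


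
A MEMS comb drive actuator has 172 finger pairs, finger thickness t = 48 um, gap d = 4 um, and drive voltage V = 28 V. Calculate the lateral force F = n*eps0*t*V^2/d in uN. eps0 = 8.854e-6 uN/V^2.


Step 1: Parameters: n=172, eps0=8.854e-6 uN/V^2, t=48 um, V=28 V, d=4 um
Step 2: V^2 = 784
Step 3: F = 172 * 8.854e-6 * 48 * 784 / 4
F = 14.327 uN


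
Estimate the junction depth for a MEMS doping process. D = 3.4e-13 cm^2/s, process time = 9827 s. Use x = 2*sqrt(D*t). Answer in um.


Step 1: Compute D*t = 3.4e-13 * 9827 = 3.34118e-09 cm^2
Step 2: sqrt(D*t) = 5.78029e-05 cm
Step 3: x = 2 * 5.78029e-05 cm = 1.156058e-04 cm
Step 4: Convert to um (1 cm = 1e4 um): x = 1.156 um


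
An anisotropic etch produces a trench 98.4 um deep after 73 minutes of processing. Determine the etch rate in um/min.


Step 1: Etch rate = depth / time
Step 2: rate = 98.4 / 73
rate = 1.348 um/min


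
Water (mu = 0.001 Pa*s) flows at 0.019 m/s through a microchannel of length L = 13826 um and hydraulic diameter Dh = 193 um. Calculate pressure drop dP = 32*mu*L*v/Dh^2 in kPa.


Step 1: Convert to SI: L = 13826e-6 m, Dh = 193e-6 m
Step 2: dP = 32 * 0.001 * 13826e-6 * 0.019 / (193e-6)^2
Step 3: dP = 225.68 Pa
Step 4: Convert to kPa: dP = 0.23 kPa


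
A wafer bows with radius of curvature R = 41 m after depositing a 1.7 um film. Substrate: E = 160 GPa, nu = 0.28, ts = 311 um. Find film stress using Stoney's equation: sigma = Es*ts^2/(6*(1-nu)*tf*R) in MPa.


Step 1: Compute numerator: Es * ts^2 = 160 * 311^2 = 15475360 (GPa*um^2)
Step 2: Compute denominator (R in um): 6*(1-nu)*tf*R = 6*0.72*1.7*41e6 = 301104000.0 (um^2)
Step 3: sigma (GPa) = 15475360 / 301104000.0 = 5.1395e-02 GPa
Step 4: Convert to MPa (x1000): sigma = 51.4 MPa


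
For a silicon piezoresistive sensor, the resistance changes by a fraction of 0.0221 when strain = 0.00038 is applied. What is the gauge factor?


Step 1: Identify values.
dR/R = 0.0221, strain = 0.00038
Step 2: GF = (dR/R) / strain = 0.0221 / 0.00038
GF = 58.2


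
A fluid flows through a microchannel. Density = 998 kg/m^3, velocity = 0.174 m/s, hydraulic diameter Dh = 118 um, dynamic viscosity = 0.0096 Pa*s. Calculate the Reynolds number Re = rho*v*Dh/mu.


Step 1: Convert Dh to meters: Dh = 118e-6 m
Step 2: Re = rho * v * Dh / mu
Re = 998 * 0.174 * 118e-6 / 0.0096
Re = 2.134


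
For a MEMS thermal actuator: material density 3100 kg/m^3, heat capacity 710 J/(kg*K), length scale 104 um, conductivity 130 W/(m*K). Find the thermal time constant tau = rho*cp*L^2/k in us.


Step 1: Convert L to m: L = 104e-6 m
Step 2: L^2 = (104e-6)^2 = 1.0816e-08 m^2
Step 3: tau = 3100 * 710 * 1.0816e-08 / 130 = 1.831232e-04 s
Step 4: Convert to microseconds (multiply by 1e6).
tau = 183.123 us


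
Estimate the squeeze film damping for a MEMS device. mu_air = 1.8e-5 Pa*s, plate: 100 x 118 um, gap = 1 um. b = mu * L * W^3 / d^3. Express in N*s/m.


Step 1: Convert to SI.
L = 100e-6 m, W = 118e-6 m, d = 1e-6 m
Step 2: W^3 = (118e-6)^3 = 1.64e-12 m^3
Step 3: d^3 = (1e-6)^3 = 1.00e-18 m^3
Step 4: b = 1.8e-5 * 100e-6 * 1.64e-12 / 1.00e-18
b = 2.96e-03 N*s/m


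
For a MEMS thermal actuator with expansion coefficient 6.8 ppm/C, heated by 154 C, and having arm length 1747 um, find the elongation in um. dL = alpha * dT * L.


Step 1: Convert CTE: alpha = 6.8 ppm/C = 6.8e-6 /C
Step 2: dL = 6.8e-6 * 154 * 1747
dL = 1.8295 um


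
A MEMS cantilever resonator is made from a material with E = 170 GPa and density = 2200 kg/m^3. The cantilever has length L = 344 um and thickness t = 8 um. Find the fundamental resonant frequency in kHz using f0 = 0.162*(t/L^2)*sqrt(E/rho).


Step 1: Convert units to SI.
t_SI = 8e-6 m, L_SI = 344e-6 m
Step 2: Calculate sqrt(E/rho).
sqrt(170e9 / 2200) = 8790.49 m/s
Step 3: Compute f0.
f0 = 0.162 * 8e-6 / (344e-6)^2 * 8790.49 = 96272.3 Hz = 96.27 kHz


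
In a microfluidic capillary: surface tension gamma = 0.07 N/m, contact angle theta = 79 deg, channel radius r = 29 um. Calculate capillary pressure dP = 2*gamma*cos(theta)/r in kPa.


Step 1: cos(79 deg) = 0.1908
Step 2: Convert r to m: r = 29e-6 m
Step 3: dP = 2 * 0.07 * 0.1908 / 29e-6 = 921.1 Pa
Step 4: Convert Pa to kPa (divide by 1000).
dP = 0.92 kPa


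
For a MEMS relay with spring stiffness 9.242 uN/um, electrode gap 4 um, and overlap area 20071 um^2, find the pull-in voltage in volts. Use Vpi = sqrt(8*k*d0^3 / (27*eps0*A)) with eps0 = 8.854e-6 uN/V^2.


Step 1: Compute numerator: 8 * k * d0^3 = 8 * 9.242 * 4^3 = 4731.904
Step 2: Compute denominator: 27 * eps0 * A = 27 * 8.854e-6 * 20071 = 4.798133
Step 3: Vpi = sqrt(4731.904 / 4.798133)
Vpi = 31.4 V


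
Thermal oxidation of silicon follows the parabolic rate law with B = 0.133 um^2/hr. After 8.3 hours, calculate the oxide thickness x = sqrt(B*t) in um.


Step 1: Compute B*t = 0.133 * 8.3 = 1.1039
Step 2: x = sqrt(1.1039)
x = 1.051 um


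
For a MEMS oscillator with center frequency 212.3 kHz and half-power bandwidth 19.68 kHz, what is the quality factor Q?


Step 1: Q = f0 / bandwidth
Step 2: Q = 212.3 / 19.68
Q = 10.8


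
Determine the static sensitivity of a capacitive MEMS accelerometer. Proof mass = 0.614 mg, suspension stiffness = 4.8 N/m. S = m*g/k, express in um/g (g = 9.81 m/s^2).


Step 1: Convert mass: m = 0.614 mg = 6.14e-07 kg
Step 2: S = m * g / k = 6.14e-07 * 9.81 / 4.8
Step 3: S = 1.25e-06 m/g
Step 4: Convert to um/g: S = 1.255 um/g


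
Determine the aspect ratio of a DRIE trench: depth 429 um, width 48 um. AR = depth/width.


Step 1: AR = depth / width
Step 2: AR = 429 / 48
AR = 8.9


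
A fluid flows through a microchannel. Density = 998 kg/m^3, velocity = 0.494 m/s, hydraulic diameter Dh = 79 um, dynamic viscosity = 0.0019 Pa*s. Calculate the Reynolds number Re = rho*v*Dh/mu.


Step 1: Convert Dh to meters: Dh = 79e-6 m
Step 2: Re = rho * v * Dh / mu
Re = 998 * 0.494 * 79e-6 / 0.0019
Re = 20.499


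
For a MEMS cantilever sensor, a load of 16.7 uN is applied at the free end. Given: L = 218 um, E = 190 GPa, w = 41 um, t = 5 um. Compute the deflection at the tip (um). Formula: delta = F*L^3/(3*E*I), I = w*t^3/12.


Step 1: Calculate the second moment of area.
I = w * t^3 / 12 = 41 * 5^3 / 12 = 427.0833 um^4
Step 2: Convert E to consistent units (1 GPa = 1000 uN/um^2).
E = 190 GPa = 190000 uN/um^2
Step 3: Calculate tip deflection.
delta = F * L^3 / (3 * E * I)
delta = 16.7 * 218^3 / (3 * 190000 * 427.0833)
delta = 0.7107 um


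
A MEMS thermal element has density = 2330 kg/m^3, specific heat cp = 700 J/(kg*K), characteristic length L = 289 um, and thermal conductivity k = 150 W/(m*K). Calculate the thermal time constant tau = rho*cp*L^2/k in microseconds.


Step 1: Convert L to m: L = 289e-6 m
Step 2: L^2 = (289e-6)^2 = 8.3521e-08 m^2
Step 3: tau = 2330 * 700 * 8.3521e-08 / 150 = 9.0815167e-04 s
Step 4: Convert to microseconds (multiply by 1e6).
tau = 908.152 us


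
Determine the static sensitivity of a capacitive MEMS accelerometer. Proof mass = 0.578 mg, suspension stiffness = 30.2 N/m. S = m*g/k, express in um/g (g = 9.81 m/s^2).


Step 1: Convert mass: m = 0.578 mg = 5.78e-07 kg
Step 2: S = m * g / k = 5.78e-07 * 9.81 / 30.2
Step 3: S = 1.88e-07 m/g
Step 4: Convert to um/g: S = 0.188 um/g


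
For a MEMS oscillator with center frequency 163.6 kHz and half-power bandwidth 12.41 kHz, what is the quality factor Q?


Step 1: Q = f0 / bandwidth
Step 2: Q = 163.6 / 12.41
Q = 13.2


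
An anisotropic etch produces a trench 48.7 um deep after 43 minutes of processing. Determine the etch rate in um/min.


Step 1: Etch rate = depth / time
Step 2: rate = 48.7 / 43
rate = 1.133 um/min


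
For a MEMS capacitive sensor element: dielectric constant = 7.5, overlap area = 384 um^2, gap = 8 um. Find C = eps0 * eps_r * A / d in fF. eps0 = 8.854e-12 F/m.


Step 1: Convert area to m^2: A = 384e-12 m^2
Step 2: Convert gap to m: d = 8e-6 m
Step 3: C = eps0 * eps_r * A / d
C = 8.854e-12 * 7.5 * 384e-12 / 8e-6
Step 4: Convert to fF (multiply by 1e15).
C = 3.19 fF


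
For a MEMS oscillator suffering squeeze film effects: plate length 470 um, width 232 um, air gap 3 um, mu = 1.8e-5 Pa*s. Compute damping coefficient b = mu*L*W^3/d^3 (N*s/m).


Step 1: Convert to SI.
L = 470e-6 m, W = 232e-6 m, d = 3e-6 m
Step 2: W^3 = (232e-6)^3 = 1.25e-11 m^3
Step 3: d^3 = (3e-6)^3 = 2.70e-17 m^3
Step 4: b = 1.8e-5 * 470e-6 * 1.25e-11 / 2.70e-17
b = 3.91e-03 N*s/m


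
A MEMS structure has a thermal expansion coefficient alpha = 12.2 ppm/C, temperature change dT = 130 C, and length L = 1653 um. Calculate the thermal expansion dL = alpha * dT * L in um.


Step 1: Convert CTE: alpha = 12.2 ppm/C = 12.2e-6 /C
Step 2: dL = 12.2e-6 * 130 * 1653
dL = 2.6217 um


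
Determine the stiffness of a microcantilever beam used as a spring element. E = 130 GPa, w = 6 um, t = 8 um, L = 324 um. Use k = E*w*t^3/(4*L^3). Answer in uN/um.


Step 1: Convert E to consistent units (1 GPa = 1000 uN/um^2).
E = 130 GPa = 130000 uN/um^2
Step 2: Compute t^3 = 8^3 = 512
Step 3: Compute L^3 = 324^3 = 34012224
Step 4: k = 130000 * 6 * 512 / (4 * 34012224)
k = 2.9354 uN/um


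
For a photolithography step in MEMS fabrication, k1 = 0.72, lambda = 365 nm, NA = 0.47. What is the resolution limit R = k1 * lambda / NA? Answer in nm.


Step 1: Identify values: k1 = 0.72, lambda = 365 nm, NA = 0.47
Step 2: R = k1 * lambda / NA
R = 0.72 * 365 / 0.47
R = 559.1 nm


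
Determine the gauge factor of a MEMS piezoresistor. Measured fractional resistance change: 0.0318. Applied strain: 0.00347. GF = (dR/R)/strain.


Step 1: Identify values.
dR/R = 0.0318, strain = 0.00347
Step 2: GF = (dR/R) / strain = 0.0318 / 0.00347
GF = 9.2


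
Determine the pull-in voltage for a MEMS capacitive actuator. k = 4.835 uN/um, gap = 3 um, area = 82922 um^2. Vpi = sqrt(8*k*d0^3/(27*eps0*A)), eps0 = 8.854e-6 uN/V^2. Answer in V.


Step 1: Compute numerator: 8 * k * d0^3 = 8 * 4.835 * 3^3 = 1044.36
Step 2: Compute denominator: 27 * eps0 * A = 27 * 8.854e-6 * 82922 = 19.823167
Step 3: Vpi = sqrt(1044.36 / 19.823167)
Vpi = 7.26 V


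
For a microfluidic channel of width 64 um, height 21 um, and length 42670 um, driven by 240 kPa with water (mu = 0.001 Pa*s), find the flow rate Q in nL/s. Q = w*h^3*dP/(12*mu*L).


Step 1: Convert all dimensions to SI (meters).
w = 64e-6 m, h = 21e-6 m, L = 42670e-6 m, dP = 240e3 Pa
Step 2: Q = w * h^3 * dP / (12 * mu * L)
Q = 64e-6 * (21e-6)^3 * 240e3 / (12 * 0.001 * 42670e-6) = 2.778083e-10 m^3/s
Step 3: Convert Q from m^3/s to nL/s (1 m^3 = 1e12 nL, so multiply by 1e12).
Q = 277.808 nL/s


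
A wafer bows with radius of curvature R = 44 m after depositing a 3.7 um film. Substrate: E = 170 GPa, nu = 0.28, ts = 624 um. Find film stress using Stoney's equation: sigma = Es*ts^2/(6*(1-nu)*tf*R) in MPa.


Step 1: Compute numerator: Es * ts^2 = 170 * 624^2 = 66193920 (GPa*um^2)
Step 2: Compute denominator (R in um): 6*(1-nu)*tf*R = 6*0.72*3.7*44e6 = 703296000.0 (um^2)
Step 3: sigma (GPa) = 66193920 / 703296000.0 = 9.412e-02 GPa
Step 4: Convert to MPa (x1000): sigma = 94.1 MPa


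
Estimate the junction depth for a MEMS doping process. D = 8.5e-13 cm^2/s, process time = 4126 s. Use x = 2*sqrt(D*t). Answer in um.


Step 1: Compute D*t = 8.5e-13 * 4126 = 3.5071e-09 cm^2
Step 2: sqrt(D*t) = 5.92208e-05 cm
Step 3: x = 2 * 5.92208e-05 cm = 1.184416e-04 cm
Step 4: Convert to um (1 cm = 1e4 um): x = 1.184 um


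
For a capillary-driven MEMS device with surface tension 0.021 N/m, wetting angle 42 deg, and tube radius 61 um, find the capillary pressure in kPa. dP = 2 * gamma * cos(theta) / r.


Step 1: cos(42 deg) = 0.7431
Step 2: Convert r to m: r = 61e-6 m
Step 3: dP = 2 * 0.021 * 0.7431 / 61e-6 = 511.6 Pa
Step 4: Convert Pa to kPa (divide by 1000).
dP = 0.51 kPa


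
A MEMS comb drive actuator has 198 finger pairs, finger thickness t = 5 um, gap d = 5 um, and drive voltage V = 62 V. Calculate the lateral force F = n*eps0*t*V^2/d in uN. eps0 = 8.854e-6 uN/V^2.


Step 1: Parameters: n=198, eps0=8.854e-6 uN/V^2, t=5 um, V=62 V, d=5 um
Step 2: V^2 = 3844
Step 3: F = 198 * 8.854e-6 * 5 * 3844 / 5
F = 6.739 uN


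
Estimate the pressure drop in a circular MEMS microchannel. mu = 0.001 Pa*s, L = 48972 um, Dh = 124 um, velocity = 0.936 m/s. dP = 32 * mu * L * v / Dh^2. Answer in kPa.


Step 1: Convert to SI: L = 48972e-6 m, Dh = 124e-6 m
Step 2: dP = 32 * 0.001 * 48972e-6 * 0.936 / (124e-6)^2
Step 3: dP = 95396.03 Pa
Step 4: Convert to kPa: dP = 95.4 kPa


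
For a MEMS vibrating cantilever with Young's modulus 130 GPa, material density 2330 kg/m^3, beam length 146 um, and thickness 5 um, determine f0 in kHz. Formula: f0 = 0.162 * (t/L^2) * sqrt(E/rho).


Step 1: Convert units to SI.
t_SI = 5e-6 m, L_SI = 146e-6 m
Step 2: Calculate sqrt(E/rho).
sqrt(130e9 / 2330) = 7469.54 m/s
Step 3: Compute f0.
f0 = 0.162 * 5e-6 / (146e-6)^2 * 7469.54 = 283839.7 Hz = 283.84 kHz


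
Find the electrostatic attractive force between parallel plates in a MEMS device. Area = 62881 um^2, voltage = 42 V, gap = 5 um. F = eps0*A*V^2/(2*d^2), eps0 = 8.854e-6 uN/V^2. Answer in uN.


Step 1: Identify parameters.
eps0 = 8.854e-6 uN/V^2, A = 62881 um^2, V = 42 V, d = 5 um
Step 2: Compute V^2 = 42^2 = 1764
Step 3: Compute d^2 = 5^2 = 25
Step 4: F = 0.5 * 8.854e-6 * 62881 * 1764 / 25
F = 19.642 uN


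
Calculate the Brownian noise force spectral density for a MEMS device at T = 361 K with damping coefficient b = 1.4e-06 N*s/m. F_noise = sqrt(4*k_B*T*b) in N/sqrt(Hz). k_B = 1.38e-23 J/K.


Step 1: Compute 4 * k_B * T * b
= 4 * 1.38e-23 * 361 * 1.4e-06
= 2.7898e-26 N^2/Hz
Step 2: F_noise = sqrt(2.7898e-26)
F_noise = 1.67e-13 N/sqrt(Hz)


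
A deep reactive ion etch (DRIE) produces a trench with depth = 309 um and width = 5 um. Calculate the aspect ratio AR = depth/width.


Step 1: AR = depth / width
Step 2: AR = 309 / 5
AR = 61.8


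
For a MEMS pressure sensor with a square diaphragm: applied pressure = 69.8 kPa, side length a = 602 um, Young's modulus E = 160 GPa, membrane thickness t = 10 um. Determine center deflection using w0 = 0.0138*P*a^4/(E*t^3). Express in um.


Step 1: Convert pressure to compatible units (E is in GPa, so P in GPa).
P = 69.8 kPa = 69.8e-6 GPa
Step 2: Compute numerator: 0.0138 * P * a^4.
a^4 = 602^4 = 131336659216
numerator = 0.0138 * 69.8e-6 * 131336659216 = 1.26509e+05
Step 3: Compute denominator: E * t^3 = 160 * 10^3 = 160000
Step 4: w0 = numerator / denominator = 1.26509e+05 / 160000 = 0.7907 um


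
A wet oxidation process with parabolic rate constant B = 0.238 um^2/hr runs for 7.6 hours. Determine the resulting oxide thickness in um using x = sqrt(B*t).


Step 1: Compute B*t = 0.238 * 7.6 = 1.8088
Step 2: x = sqrt(1.8088)
x = 1.345 um


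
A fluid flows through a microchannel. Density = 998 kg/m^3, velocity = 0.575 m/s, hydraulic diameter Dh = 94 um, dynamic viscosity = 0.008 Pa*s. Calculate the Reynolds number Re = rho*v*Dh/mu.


Step 1: Convert Dh to meters: Dh = 94e-6 m
Step 2: Re = rho * v * Dh / mu
Re = 998 * 0.575 * 94e-6 / 0.008
Re = 6.743


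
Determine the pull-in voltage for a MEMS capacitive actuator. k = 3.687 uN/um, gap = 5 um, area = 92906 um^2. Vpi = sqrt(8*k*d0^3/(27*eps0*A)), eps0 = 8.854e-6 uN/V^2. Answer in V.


Step 1: Compute numerator: 8 * k * d0^3 = 8 * 3.687 * 5^3 = 3687.0
Step 2: Compute denominator: 27 * eps0 * A = 27 * 8.854e-6 * 92906 = 22.209923
Step 3: Vpi = sqrt(3687.0 / 22.209923)
Vpi = 12.88 V


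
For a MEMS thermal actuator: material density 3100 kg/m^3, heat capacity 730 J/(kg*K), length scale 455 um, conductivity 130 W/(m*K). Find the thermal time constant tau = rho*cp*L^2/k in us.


Step 1: Convert L to m: L = 455e-6 m
Step 2: L^2 = (455e-6)^2 = 2.07025e-07 m^2
Step 3: tau = 3100 * 730 * 2.07025e-07 / 130 = 3.6038275e-03 s
Step 4: Convert to microseconds (multiply by 1e6).
tau = 3603.828 us


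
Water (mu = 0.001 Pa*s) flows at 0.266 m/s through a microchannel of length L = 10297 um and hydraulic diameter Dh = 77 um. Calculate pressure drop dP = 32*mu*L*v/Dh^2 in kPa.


Step 1: Convert to SI: L = 10297e-6 m, Dh = 77e-6 m
Step 2: dP = 32 * 0.001 * 10297e-6 * 0.266 / (77e-6)^2
Step 3: dP = 14782.94 Pa
Step 4: Convert to kPa: dP = 14.78 kPa


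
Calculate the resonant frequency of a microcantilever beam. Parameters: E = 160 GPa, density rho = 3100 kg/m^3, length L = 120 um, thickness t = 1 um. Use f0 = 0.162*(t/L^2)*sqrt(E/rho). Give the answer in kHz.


Step 1: Convert units to SI.
t_SI = 1e-6 m, L_SI = 120e-6 m
Step 2: Calculate sqrt(E/rho).
sqrt(160e9 / 3100) = 7184.21 m/s
Step 3: Compute f0.
f0 = 0.162 * 1e-6 / (120e-6)^2 * 7184.21 = 80822.4 Hz = 80.82 kHz


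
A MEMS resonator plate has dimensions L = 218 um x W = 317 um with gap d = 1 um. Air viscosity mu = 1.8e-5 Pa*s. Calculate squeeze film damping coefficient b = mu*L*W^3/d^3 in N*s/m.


Step 1: Convert to SI.
L = 218e-6 m, W = 317e-6 m, d = 1e-6 m
Step 2: W^3 = (317e-6)^3 = 3.19e-11 m^3
Step 3: d^3 = (1e-6)^3 = 1.00e-18 m^3
Step 4: b = 1.8e-5 * 218e-6 * 3.19e-11 / 1.00e-18
b = 1.25e-01 N*s/m


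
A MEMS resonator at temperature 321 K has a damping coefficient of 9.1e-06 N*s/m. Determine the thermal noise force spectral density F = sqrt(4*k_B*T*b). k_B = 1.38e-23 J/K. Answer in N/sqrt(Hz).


Step 1: Compute 4 * k_B * T * b
= 4 * 1.38e-23 * 321 * 9.1e-06
= 1.6124e-25 N^2/Hz
Step 2: F_noise = sqrt(1.6124e-25)
F_noise = 4.02e-13 N/sqrt(Hz)


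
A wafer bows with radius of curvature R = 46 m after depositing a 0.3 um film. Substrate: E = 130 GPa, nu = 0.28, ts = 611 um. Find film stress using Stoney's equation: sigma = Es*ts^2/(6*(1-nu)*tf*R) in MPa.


Step 1: Compute numerator: Es * ts^2 = 130 * 611^2 = 48531730 (GPa*um^2)
Step 2: Compute denominator (R in um): 6*(1-nu)*tf*R = 6*0.72*0.3*46e6 = 59616000.0 (um^2)
Step 3: sigma (GPa) = 48531730 / 59616000.0 = 8.14072e-01 GPa
Step 4: Convert to MPa (x1000): sigma = 814.1 MPa


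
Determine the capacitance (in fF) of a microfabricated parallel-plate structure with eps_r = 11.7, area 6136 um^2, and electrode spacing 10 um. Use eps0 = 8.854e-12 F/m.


Step 1: Convert area to m^2: A = 6136e-12 m^2
Step 2: Convert gap to m: d = 10e-6 m
Step 3: C = eps0 * eps_r * A / d
C = 8.854e-12 * 11.7 * 6136e-12 / 10e-6
Step 4: Convert to fF (multiply by 1e15).
C = 63.56 fF
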